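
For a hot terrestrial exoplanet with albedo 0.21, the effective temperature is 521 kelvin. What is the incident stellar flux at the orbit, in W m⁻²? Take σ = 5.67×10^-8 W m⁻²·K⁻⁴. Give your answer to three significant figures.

Invert the energy balance for S: S = 4σT⁴/(1−α).
σT⁴ = 5.67×10⁻⁸·(521)⁴ = 4178 W m⁻².
S = 4·4178/0.79 = 21150 W m⁻².

21200 W m⁻²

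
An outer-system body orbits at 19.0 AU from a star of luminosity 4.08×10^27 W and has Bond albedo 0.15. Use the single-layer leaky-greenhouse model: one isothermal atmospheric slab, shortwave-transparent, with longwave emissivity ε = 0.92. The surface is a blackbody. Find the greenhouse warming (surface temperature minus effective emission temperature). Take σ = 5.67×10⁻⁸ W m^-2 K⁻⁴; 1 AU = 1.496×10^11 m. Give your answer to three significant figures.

Orbital distance: d = 19.0 AU = 2.842×10^12 m.
Spreading L over a sphere of radius d: S = 4.08×10^27/(4π·2.84×10^12²) = 40.19 W m^-2.
At the top of the atmosphere, σT_e⁴ = S(1−α)/4 = 8.540 W m^-2, giving T_e = 110.8 K.
Surface balance with a leaky layer gives σT_s⁴ = σT_e⁴·2/(2−ε), so T_s = T_e·[2/(2−0.92)]^(1/4) = 129.2 K.
T_s − T_e = 129.2 − 110.8 = 18.45 K.

18.4 K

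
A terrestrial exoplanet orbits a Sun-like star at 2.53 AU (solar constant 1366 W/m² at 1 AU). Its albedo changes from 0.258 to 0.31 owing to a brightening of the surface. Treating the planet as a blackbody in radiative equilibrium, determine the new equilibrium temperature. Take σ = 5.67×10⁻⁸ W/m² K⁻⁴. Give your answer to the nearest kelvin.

160 kelvin

Flux at the orbit: S = 1366/(2.53)² = 213.4 W/m².
T₂ = [S(1−α₂)/(4σ)]^(1/4) = [213.4·0.69/(4σ)]^(1/4) = 159.6 K.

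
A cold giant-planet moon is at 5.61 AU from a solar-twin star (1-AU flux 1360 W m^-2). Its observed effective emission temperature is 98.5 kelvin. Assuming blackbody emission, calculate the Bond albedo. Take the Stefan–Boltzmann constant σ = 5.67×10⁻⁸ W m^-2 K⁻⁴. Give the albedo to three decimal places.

Flux at the orbit: S = 1360/(5.61)² = 43.21 W m^-2.
Energy balance: S(1−α)/4 = σT⁴, so 1−α = 4σT⁴/S.
4σT⁴ = 4·5.67×10⁻⁸·(98.5)⁴ = 21.35 W m^-2.
Hence α = 1 − 21.35/43.21 = 0.5059.

0.506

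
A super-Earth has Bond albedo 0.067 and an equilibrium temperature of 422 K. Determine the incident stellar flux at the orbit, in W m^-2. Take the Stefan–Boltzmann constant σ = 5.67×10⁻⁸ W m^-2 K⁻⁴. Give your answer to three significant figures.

Invert the energy balance for S: S = 4σT⁴/(1−α).
σT⁴ = 5.67×10⁻⁸·(422)⁴ = 1798 W m^-2.
So S = 4×1798/(1−0.067) = 7709 W m^-2.

7710 W m^-2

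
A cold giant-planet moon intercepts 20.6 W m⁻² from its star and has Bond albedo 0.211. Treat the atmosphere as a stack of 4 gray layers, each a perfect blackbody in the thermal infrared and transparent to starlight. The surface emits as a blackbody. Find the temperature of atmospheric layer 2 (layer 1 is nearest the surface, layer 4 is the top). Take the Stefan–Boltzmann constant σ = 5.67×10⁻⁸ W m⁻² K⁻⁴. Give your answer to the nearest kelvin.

121 kelvin

Top-of-atmosphere balance: σT_e⁴ = S(1−α)/4 = 4.063 W m⁻² → T_e = 92.01 K.
The net upward flux σT_e⁴ is constant between every pair of levels, so T_k⁴ = (N+1−k)T_e⁴.
T_2 = (3)^(1/4)·92.01 = 121.1 K.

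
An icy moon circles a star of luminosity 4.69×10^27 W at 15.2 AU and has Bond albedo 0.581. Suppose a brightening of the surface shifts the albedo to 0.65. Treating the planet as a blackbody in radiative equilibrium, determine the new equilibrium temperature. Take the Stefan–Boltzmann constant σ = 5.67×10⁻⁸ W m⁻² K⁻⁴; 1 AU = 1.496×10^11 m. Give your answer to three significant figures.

103 kelvin

d = 15.2 × 1.496×10^11 m = 2.274×10^12 m.
S = L/(4πd²) = 72.18 W m⁻².
New equilibrium: T₂ = [(1−0.65)·72.18/(4σ)]^(1/4) = 102.7 K.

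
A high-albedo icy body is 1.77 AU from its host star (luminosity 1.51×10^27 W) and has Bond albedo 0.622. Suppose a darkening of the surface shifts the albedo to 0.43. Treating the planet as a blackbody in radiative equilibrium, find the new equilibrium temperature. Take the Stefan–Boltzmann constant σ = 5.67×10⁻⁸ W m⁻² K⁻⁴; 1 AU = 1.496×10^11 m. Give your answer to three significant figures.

256 K

d = 1.77 × 1.496×10^11 m = 2.648×10^11 m.
Spreading L over a sphere of radius d: S = 1.51×10^27/(4π·2.65×10^11²) = 1714 W m⁻².
New equilibrium: T₂ = [(1−0.43)·1714/(4σ)]^(1/4) = 256.2 K.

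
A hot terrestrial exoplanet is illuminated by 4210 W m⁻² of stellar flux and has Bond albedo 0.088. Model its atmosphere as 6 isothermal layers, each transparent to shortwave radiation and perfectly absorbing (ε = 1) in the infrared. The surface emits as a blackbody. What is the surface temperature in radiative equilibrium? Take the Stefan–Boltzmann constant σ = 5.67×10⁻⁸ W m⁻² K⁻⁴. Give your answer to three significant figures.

Top-of-atmosphere balance: σT_e⁴ = S(1−α)/4 = 959.9 W m⁻² → T_e = 360.7 K.
With N = 6 opaque layers, T_s = (N+1)^(1/4)·T_e = 7^(1/4)·360.7 = 586.7 K.

587 kelvin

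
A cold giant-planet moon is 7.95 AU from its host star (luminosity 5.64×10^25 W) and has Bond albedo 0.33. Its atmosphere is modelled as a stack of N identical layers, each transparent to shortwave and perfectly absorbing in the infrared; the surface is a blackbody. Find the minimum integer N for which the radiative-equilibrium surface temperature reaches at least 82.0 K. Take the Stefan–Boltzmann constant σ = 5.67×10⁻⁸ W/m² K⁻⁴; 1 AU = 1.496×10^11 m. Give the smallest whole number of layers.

4

d = 7.95 × 1.496×10^11 m = 1.189×10^12 m.
Spreading L over a sphere of radius d: S = 5.64×10^25/(4π·1.19×10^12²) = 3.173 W/m².
Top-of-atmosphere balance: σT_e⁴ = S(1−α)/4 = 0.5315 W/m² → T_e = 55.33 K.
Need (N+1)T_e⁴ ≥ T_s⁴, i.e. N+1 ≥ (82.0/55.33)⁴ = 4.823.
The minimum whole number is N = 4.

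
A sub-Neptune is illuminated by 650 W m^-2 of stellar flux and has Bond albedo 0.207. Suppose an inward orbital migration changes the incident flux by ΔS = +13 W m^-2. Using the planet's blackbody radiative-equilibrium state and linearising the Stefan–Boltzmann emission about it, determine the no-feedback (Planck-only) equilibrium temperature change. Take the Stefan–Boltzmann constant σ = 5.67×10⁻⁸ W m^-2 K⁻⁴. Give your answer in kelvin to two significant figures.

Unperturbed T_e = [650.0·(1−0.207)/(4σ)]^¼ = 218.3 K.
TOA radiative forcing: ΔF = (1−α)ΔS/4 = 0.793·(+13)/4 = 2.577 W m^-2.
The Planck feedback parameter is 4σT_e³ = 2.361 W m^-2/K.
So ΔT₀ = 2.577/2.361 = 1.09 K.

1.1 kelvin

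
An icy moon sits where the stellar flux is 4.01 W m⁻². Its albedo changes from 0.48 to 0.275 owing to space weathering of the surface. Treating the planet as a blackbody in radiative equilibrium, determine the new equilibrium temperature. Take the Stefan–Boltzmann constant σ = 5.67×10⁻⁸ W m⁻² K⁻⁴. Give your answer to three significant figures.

59.8 K

With the new albedo, S(1−α₂)/4 = 0.7268 W m⁻², so T₂ = 59.84 K.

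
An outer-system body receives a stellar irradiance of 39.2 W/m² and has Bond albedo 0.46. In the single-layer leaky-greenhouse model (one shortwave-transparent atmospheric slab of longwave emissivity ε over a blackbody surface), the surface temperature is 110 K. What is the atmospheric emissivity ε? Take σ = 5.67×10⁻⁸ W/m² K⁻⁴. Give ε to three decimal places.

TOA balance gives T_e = 98.29 K.
Inverting T_s⁴ = 2T_e⁴/(2−ε): (T_e/T_s)⁴ = 0.6375, so ε = 2(1 − 0.6375) = 0.7250.

0.725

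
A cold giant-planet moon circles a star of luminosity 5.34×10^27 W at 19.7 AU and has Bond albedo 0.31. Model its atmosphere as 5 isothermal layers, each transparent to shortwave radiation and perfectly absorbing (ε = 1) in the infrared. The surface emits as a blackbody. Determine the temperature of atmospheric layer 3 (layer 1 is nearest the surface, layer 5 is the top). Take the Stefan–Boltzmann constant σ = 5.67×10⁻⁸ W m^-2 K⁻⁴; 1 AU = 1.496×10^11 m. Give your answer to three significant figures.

145 K

d = 19.7 × 1.496×10^11 m = 2.947×10^12 m.
Flux at the orbit: S = L/(4πd²) = 5.34×10^27/(4π·(2.95×10^12)²) = 48.93 W m^-2.
OLR = S(1−α)/4 = 8.440 W m^-2; the top layer radiates at T_e = 110.5 K.
In the N-layer model, layer k (counted from the surface) has T_k = (N+1−k)^(1/4)·T_e.
T_3 = (3)^(1/4)·110.5 = 145.4 K.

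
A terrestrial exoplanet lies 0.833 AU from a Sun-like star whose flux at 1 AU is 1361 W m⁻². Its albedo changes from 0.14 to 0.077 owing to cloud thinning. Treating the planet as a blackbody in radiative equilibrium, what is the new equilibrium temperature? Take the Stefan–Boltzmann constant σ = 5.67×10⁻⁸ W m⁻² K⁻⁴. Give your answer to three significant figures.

Flux at the orbit: S = 1361/(0.833)² = 1961 W m⁻².
With the new albedo, S(1−α₂)/4 = 452.6 W m⁻², so T₂ = 298.9 K.

299 K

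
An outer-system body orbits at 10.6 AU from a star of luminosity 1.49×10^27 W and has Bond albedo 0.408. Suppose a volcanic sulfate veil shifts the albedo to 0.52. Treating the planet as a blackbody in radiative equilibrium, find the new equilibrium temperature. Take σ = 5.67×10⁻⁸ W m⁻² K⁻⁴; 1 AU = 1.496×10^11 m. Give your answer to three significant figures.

99.9 K

d = 10.6 × 1.496×10^11 m = 1.586×10^12 m.
Spreading L over a sphere of radius d: S = 1.49×10^27/(4π·1.59×10^12²) = 47.15 W m⁻².
T₂ = [S(1−α₂)/(4σ)]^(1/4) = [47.15·0.48/(4σ)]^(1/4) = 99.95 K.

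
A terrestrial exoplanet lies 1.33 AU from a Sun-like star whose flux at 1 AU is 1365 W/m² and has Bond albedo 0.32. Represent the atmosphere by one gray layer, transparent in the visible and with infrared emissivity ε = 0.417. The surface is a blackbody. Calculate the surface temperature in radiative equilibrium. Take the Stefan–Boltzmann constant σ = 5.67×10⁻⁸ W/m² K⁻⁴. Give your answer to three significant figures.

233 kelvin

Irradiance scales as 1/d², so S = 1365 W/m² × (1/1.33)² = 771.7 W/m².
At the top of the atmosphere, σT_e⁴ = S(1−α)/4 = 131.2 W/m², giving T_e = 219.3 K.
The surface balance (absorbed SW + ε·downward IR = σT_s⁴) with T_a⁴ = T_s⁴/2 reduces to T_s = T_e·[2/(2−ε)]^¼ = 232.5 K.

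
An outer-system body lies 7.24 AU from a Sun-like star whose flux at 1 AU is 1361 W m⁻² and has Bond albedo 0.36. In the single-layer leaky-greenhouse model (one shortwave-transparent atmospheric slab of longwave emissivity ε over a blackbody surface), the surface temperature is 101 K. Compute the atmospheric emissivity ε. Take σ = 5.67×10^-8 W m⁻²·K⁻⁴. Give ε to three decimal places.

0.592

By the inverse-square law, S = 1361/7.24² = 25.96 W m⁻².
First, T_e = [25.96·(1−0.36)/(4σ)]^(1/4) = 92.52 K.
T_s⁴ = T_e⁴·2/(2−ε) → ε = 2 − 2(T_e/T_s)⁴ = 2 − 2·(92.52/101)⁴ = 0.5918.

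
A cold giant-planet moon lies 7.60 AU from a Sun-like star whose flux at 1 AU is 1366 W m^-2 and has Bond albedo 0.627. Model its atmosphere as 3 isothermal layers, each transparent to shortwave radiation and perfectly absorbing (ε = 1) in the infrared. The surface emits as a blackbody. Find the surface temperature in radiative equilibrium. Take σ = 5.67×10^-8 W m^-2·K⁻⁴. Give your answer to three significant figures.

By the inverse-square law, S = 1366/7.60² = 23.65 W m^-2.
Top-of-atmosphere balance: σT_e⁴ = S(1−α)/4 = 2.205 W m^-2 → T_e = 78.97 K.
Layer-by-layer balance gives σT_s⁴ = (N+1)σT_e⁴, so T_s = 4^¼·78.97 = 111.7 K.

112 K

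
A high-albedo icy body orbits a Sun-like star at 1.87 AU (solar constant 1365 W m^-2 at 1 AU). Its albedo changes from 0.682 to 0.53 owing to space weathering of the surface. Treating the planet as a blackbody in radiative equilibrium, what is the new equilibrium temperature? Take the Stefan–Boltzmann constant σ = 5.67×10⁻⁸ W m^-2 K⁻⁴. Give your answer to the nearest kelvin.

169 kelvin

Irradiance scales as 1/d², so S = 1365 W m^-2 × (1/1.87)² = 390.3 W m^-2.
T₂ = [S(1−α₂)/(4σ)]^(1/4) = [390.3·0.47/(4σ)]^(1/4) = 168.6 K.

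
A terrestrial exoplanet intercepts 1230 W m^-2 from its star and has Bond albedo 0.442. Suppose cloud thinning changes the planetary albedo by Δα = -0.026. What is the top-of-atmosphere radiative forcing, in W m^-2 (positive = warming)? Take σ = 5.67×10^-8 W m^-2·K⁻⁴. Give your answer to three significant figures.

7.99 W m^-2

TOA radiative forcing: ΔF = −S·Δα/4 = −1230·(-0.026)/4 = 7.995 W m^-2.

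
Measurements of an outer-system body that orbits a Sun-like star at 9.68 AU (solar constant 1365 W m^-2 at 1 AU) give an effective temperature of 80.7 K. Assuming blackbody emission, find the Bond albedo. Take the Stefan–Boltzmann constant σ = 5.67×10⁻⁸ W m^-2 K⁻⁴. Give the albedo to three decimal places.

By the inverse-square law, S = 1365/9.68² = 14.57 W m^-2.
From σT⁴ = S(1−α)/4 we invert for α: 1−α = 4σT⁴/S.
σT⁴ = 2.405 W m^-2, so 4σT⁴ = 9.619 W m^-2.
1−α = 9.619/14.57 = 0.6603, so α = 0.3397.

0.340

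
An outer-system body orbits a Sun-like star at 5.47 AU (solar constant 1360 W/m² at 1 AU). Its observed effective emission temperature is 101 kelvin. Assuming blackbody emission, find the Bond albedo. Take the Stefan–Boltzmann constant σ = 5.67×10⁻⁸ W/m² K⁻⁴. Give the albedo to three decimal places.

0.481

Flux at the orbit: S = 1360/(5.47)² = 45.45 W/m².
Rearranging the radiative balance, α = 1 − 4σT⁴/S.
σT⁴ = 5.900 W/m², so 4σT⁴ = 23.60 W/m².
1−α = 23.60/45.45 = 0.5192, so α = 0.4808.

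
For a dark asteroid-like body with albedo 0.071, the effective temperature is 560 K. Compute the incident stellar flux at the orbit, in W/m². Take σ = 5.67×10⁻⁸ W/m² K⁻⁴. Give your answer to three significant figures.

From S(1−α)/4 = σT⁴: S = 4σT⁴/(1−α).
The emitted flux is σT⁴ = 5576 W/m².
So S = 4×5576/(1−0.071) = 24010 W/m².

24000 W/m²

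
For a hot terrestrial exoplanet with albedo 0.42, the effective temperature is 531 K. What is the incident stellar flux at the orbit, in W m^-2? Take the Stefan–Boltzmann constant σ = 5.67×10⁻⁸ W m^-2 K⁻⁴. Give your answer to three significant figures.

31100 W m^-2

From S(1−α)/4 = σT⁴: S = 4σT⁴/(1−α).
σT⁴ = 5.67×10⁻⁸·(531)⁴ = 4508 W m^-2.
So S = 4×4508/(1−0.42) = 31090 W m^-2.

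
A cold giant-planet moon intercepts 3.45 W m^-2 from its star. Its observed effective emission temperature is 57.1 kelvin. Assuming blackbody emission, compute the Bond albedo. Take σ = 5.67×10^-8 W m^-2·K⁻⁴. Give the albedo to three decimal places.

0.301

Rearranging the radiative balance, α = 1 − 4σT⁴/S.
4σT⁴ = 4·5.67×10⁻⁸·(57.1)⁴ = 2.411 W m^-2.
Hence α = 1 − 2.411/3.450 = 0.3012.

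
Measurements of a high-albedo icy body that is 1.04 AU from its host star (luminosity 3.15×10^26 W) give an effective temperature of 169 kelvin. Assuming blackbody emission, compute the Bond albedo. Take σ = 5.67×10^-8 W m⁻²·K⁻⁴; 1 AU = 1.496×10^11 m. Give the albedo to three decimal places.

Orbital distance: d = 1.04 AU = 1.556×10^11 m.
Flux at the orbit: S = L/(4πd²) = 3.15×10^26/(4π·(1.56×10^11)²) = 1036 W m⁻².
Energy balance: S(1−α)/4 = σT⁴, so 1−α = 4σT⁴/S.
σT⁴ = 46.25 W m⁻², so 4σT⁴ = 185.0 W m⁻².
Hence α = 1 − 185.0/1036 = 0.8213.

0.821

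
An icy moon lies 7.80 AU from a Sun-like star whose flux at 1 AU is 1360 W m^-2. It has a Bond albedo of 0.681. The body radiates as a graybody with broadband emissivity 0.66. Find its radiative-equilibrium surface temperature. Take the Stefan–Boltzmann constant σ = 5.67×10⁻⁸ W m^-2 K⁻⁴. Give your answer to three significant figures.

83.1 K

Flux at the orbit: S = 1360/(7.80)² = 22.35 W m^-2.
The planet absorbs (1−α)S over its disc πR² and re-emits over 4πR², so the mean absorbed flux is (1−0.681)·22.35/4 = 1.783 W m^-2.
Equating to εσT⁴ with ε = 0.66: T = (1.783/0.66σ)^(1/4) = 83.08 K.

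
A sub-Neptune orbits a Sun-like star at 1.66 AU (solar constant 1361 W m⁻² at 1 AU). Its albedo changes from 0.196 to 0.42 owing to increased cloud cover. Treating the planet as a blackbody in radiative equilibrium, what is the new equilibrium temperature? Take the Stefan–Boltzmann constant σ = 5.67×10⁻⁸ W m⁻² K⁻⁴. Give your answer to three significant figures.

Flux at the orbit: S = 1361/(1.66)² = 493.9 W m⁻².
New equilibrium: T₂ = [(1−0.42)·493.9/(4σ)]^(1/4) = 188.5 K.

189 K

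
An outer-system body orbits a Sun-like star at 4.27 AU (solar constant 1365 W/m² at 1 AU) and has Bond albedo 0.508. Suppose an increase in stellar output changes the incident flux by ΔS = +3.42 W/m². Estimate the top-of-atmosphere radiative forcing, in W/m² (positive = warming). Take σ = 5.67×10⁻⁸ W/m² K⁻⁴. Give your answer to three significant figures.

0.421 W/m²

Irradiance scales as 1/d², so S = 1365 W/m² × (1/4.27)² = 74.86 W/m².
ΔF = Δ[S(1−α)]/4 = (1−0.508)·+3.42/4 = 0.4207 W/m².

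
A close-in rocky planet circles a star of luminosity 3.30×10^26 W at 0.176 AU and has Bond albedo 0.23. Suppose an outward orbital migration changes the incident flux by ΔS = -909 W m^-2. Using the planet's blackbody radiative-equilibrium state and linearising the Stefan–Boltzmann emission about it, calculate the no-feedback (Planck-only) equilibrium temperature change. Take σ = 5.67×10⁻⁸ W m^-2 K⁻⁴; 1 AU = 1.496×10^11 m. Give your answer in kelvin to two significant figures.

-3.6 K

Orbital distance: d = 0.176 AU = 2.633×10^10 m.
S = L/(4πd²) = 37880 W m^-2.
The baseline emission temperature is T_e = 598.8 K.
Only a fraction (1−α) is absorbed and it's spread over 4πR², so ΔF = (1−α)ΔS/4 = -175.0 W m^-2.
Linearising σT⁴ gives d(σT⁴)/dT = 4σT_e³ = 48.71 W m^-2 per K.
Hence the no-feedback warming is ΔF/(4σT_e³) = -3.59 K.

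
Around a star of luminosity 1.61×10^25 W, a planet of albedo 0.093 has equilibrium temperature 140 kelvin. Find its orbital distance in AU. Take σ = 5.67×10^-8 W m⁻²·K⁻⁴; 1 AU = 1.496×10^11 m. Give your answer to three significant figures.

Energy balance gives S = 4σT⁴/(1−α) = 96.06 W m⁻².
From L = 4πd²S, d = √(1.61×10^25/(4π·96.06)) = 1.155×10^11 m = 0.7720 AU.

0.772 AU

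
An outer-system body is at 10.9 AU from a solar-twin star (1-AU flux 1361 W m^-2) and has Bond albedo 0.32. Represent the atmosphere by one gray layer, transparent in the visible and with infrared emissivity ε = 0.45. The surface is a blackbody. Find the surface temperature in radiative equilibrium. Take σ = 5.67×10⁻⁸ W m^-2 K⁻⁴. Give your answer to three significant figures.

Flux at the orbit: S = 1361/(10.9)² = 11.46 W m^-2.
Effective emission temperature (TOA balance): σT_e⁴ = S(1−α)/4 = 1.947 W m^-2 → T_e = 76.55 K.
Surface balance with a leaky layer gives σT_s⁴ = σT_e⁴·2/(2−ε), so T_s = T_e·[2/(2−0.45)]^(1/4) = 81.59 K.

81.6 K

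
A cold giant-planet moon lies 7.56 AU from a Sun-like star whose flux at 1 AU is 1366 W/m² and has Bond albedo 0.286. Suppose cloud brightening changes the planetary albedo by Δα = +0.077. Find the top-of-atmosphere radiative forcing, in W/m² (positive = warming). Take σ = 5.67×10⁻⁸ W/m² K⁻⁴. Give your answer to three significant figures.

-0.460 W/m²

Flux at the orbit: S = 1366/(7.56)² = 23.90 W/m².
ΔF = −(S/4)Δα = −(23.90/4)×(+0.077) = -0.4601 W/m².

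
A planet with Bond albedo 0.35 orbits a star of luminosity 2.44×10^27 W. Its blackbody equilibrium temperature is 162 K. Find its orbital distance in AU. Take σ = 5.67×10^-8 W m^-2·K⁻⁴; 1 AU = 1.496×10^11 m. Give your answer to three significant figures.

6.01 AU

Energy balance gives S = 4σT⁴/(1−α) = 240.3 W m^-2.
S = L/(4πd²) → d = √(L/4πS) = √(2.44×10^27/(4π·240.3)) = 8.989×10^11 m = 6.008 AU.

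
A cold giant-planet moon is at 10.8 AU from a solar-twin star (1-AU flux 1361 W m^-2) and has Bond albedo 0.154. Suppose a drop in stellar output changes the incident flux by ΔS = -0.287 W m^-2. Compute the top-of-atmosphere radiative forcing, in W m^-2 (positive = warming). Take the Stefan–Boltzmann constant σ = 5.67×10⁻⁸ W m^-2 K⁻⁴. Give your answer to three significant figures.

By the inverse-square law, S = 1361/10.8² = 11.67 W m^-2.
Only a fraction (1−α) is absorbed and it's spread over 4πR², so ΔF = (1−α)ΔS/4 = -0.06070 W m^-2.

-0.0607 W m^-2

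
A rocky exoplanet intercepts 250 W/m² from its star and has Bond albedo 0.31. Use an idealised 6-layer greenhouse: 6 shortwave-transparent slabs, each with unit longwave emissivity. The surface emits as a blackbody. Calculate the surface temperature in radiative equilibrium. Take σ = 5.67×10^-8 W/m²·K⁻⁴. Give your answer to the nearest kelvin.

270 K

The effective emission temperature is T_e = [S(1−α)/(4σ)]^¼ = 166.1 K.
With N = 6 opaque layers, T_s = (N+1)^(1/4)·T_e = 7^(1/4)·166.1 = 270.1 K.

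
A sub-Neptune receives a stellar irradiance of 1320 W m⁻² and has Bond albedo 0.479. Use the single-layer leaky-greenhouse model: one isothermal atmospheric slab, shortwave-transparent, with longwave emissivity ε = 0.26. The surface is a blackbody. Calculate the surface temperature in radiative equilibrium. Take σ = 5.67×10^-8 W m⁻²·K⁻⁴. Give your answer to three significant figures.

243 K

At the top of the atmosphere, σT_e⁴ = S(1−α)/4 = 171.9 W m⁻², giving T_e = 234.7 K.
For a single slab of emissivity ε, T_s⁴ = 2T_e⁴/(2−ε); thus T_s = 234.7·(1.149)^(1/4) = 243.0 K.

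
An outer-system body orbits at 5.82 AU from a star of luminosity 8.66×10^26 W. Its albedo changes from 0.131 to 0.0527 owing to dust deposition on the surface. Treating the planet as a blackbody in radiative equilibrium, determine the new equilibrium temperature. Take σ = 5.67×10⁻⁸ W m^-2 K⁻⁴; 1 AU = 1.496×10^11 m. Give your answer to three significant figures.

d = 5.82 × 1.496×10^11 m = 8.707×10^11 m.
S = L/(4πd²) = 90.91 W m^-2.
New equilibrium: T₂ = [(1−0.0527)·90.91/(4σ)]^(1/4) = 139.6 K.

140 K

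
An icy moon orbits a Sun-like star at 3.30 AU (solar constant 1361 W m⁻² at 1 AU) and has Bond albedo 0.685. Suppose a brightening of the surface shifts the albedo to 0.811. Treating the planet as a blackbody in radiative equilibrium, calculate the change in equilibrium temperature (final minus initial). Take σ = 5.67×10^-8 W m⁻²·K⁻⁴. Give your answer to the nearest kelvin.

Irradiance scales as 1/d², so S = 1361 W m⁻² × (1/3.30)² = 125.0 W m⁻².
With α = 0.685, T₁ = 114.8 K.
With α = 0.811, T₂ = 101.0 K.
ΔT = T₂ − T₁ = -13.76 K.

-14 K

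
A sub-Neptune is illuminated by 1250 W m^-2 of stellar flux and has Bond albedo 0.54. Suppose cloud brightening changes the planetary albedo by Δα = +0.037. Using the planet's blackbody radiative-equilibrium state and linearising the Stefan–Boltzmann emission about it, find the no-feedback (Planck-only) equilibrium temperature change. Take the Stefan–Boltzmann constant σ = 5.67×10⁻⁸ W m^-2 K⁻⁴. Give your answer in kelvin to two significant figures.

-4.5 K

The baseline emission temperature is T_e = 224.4 K.
TOA radiative forcing: ΔF = −S·Δα/4 = −1250·(+0.037)/4 = -11.56 W m^-2.
Planck response: λ_P = 4σT_e³ = 4·5.67×10⁻⁸·(224.4)³ = 2.562 W m^-2/K.
Hence the no-feedback warming is ΔF/(4σT_e³) = -4.51 K.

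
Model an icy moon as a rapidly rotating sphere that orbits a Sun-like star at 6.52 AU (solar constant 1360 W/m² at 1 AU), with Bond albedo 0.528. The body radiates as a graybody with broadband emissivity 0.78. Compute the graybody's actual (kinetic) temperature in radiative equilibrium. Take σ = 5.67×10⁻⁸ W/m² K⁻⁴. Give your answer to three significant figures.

96.1 K

Flux at the orbit: S = 1360/(6.52)² = 31.99 W/m².
The planet absorbs (1−α)S over its disc πR² and re-emits over 4πR², so the mean absorbed flux is (1−0.528)·31.99/4 = 3.775 W/m².
Radiative balance εσT⁴ = 3.775 gives T = [3.775/(0.78·σ)]^(1/4) = 96.12 K.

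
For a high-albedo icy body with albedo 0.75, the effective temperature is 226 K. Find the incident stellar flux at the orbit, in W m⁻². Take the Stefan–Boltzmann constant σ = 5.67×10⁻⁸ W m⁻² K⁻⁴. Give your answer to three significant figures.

2370 W m⁻²

Invert the energy balance for S: S = 4σT⁴/(1−α).
σT⁴ = 5.67×10⁻⁸·(226)⁴ = 147.9 W m⁻².
S = 4·147.9/0.25 = 2367 W m⁻².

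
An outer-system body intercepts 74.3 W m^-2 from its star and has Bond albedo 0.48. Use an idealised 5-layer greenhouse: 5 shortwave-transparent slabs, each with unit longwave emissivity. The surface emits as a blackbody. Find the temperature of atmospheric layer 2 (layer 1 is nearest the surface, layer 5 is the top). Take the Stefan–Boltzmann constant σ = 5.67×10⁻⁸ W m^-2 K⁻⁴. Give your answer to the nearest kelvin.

162 K

OLR = S(1−α)/4 = 9.659 W m^-2; the top layer radiates at T_e = 114.2 K.
In the N-layer model, layer k (counted from the surface) has T_k = (N+1−k)^(1/4)·T_e.
With k = 2: T_2 = (5+1−2)^¼·114.2 K = 161.6 K.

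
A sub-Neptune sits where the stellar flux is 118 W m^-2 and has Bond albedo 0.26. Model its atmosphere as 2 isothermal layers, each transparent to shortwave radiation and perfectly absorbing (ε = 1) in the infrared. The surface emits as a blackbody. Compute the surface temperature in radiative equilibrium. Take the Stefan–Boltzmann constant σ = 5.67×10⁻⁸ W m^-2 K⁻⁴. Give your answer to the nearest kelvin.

OLR = S(1−α)/4 = 21.83 W m^-2; the top layer radiates at T_e = 140.1 K.
For an N-layer opaque stack, T_s⁴ = (N+1)T_e⁴, hence T_s = (3)^(1/4)×140.1 K = 184.4 K.

184 K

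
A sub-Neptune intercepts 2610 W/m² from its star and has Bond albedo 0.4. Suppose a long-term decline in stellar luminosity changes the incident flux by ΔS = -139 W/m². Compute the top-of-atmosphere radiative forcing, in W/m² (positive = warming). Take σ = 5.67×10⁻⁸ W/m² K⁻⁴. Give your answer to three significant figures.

-20.8 W/m²

Only a fraction (1−α) is absorbed and it's spread over 4πR², so ΔF = (1−α)ΔS/4 = -20.85 W/m².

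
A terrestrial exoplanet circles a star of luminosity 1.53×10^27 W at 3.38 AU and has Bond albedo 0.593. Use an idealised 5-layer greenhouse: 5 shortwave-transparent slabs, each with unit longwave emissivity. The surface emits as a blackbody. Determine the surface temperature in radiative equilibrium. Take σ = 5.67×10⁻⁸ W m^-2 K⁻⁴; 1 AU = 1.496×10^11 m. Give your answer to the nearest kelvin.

268 K

d = 3.38 × 1.496×10^11 m = 5.056×10^11 m.
Flux at the orbit: S = L/(4πd²) = 1.53×10^27/(4π·(5.06×10^11)²) = 476.2 W m^-2.
Top-of-atmosphere balance: σT_e⁴ = S(1−α)/4 = 48.45 W m^-2 → T_e = 171.0 K.
Layer-by-layer balance gives σT_s⁴ = (N+1)σT_e⁴, so T_s = 6^¼·171.0 = 267.6 K.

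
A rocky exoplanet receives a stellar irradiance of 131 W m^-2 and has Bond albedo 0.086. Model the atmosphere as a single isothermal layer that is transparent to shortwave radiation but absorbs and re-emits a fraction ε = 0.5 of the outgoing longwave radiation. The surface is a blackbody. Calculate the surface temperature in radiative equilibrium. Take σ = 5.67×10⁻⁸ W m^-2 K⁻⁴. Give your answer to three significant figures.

163 K

At the top of the atmosphere, σT_e⁴ = S(1−α)/4 = 29.93 W m^-2, giving T_e = 151.6 K.
For a single slab of emissivity ε, T_s⁴ = 2T_e⁴/(2−ε); thus T_s = 151.6·(1.333)^(1/4) = 162.9 K.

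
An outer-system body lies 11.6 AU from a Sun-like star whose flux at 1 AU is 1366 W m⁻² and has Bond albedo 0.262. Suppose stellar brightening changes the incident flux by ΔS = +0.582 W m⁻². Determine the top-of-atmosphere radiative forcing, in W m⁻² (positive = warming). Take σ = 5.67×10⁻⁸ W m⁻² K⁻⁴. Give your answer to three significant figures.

Irradiance scales as 1/d², so S = 1366 W m⁻² × (1/11.6)² = 10.15 W m⁻².
Only a fraction (1−α) is absorbed and it's spread over 4πR², so ΔF = (1−α)ΔS/4 = 0.1074 W m⁻².

0.107 W m⁻²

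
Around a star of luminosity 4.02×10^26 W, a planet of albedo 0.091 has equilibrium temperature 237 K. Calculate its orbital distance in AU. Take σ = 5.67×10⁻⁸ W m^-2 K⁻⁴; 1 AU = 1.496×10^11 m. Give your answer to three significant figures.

Energy balance gives S = 4σT⁴/(1−α) = 787.2 W m^-2.
From L = 4πd²S, d = √(4.02×10^26/(4π·787.2)) = 2.016×10^11 m = 1.348 AU.

1.35 AU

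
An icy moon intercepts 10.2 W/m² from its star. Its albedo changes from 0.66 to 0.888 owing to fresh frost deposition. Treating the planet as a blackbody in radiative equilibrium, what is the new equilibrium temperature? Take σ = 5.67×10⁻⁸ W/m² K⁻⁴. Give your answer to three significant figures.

47.4 K

T₂ = [S(1−α₂)/(4σ)]^(1/4) = [10.20·0.112/(4σ)]^(1/4) = 47.37 K.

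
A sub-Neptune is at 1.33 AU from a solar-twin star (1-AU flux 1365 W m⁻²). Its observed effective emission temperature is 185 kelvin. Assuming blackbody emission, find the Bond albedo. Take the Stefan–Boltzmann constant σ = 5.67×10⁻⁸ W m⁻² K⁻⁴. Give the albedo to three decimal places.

By the inverse-square law, S = 1365/1.33² = 771.7 W m⁻².
Rearranging the radiative balance, α = 1 − 4σT⁴/S.
σT⁴ = 66.42 W m⁻², so 4σT⁴ = 265.7 W m⁻².
1−α = 265.7/771.7 = 0.3443, so α = 0.6557.

0.656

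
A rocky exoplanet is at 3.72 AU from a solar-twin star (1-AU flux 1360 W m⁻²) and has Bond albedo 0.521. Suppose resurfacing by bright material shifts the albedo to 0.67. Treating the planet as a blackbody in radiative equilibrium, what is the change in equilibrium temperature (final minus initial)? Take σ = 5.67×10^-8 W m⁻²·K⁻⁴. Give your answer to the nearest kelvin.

By the inverse-square law, S = 1360/3.72² = 98.28 W m⁻².
With α = 0.521, T₁ = 120.0 K.
With α = 0.67, T₂ = 109.4 K.
Change: 109.4 − 120.0 = -10.68 K.

-11 kelvin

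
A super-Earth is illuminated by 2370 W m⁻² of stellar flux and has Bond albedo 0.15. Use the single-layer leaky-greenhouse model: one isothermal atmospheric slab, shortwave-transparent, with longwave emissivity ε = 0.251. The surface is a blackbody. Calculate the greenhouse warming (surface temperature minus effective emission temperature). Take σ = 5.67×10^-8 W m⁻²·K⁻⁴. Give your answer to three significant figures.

10.5 K

At the top of the atmosphere, σT_e⁴ = S(1−α)/4 = 503.6 W m⁻², giving T_e = 307.0 K.
For a single slab of emissivity ε, T_s⁴ = 2T_e⁴/(2−ε); thus T_s = 307.0·(1.144)^(1/4) = 317.5 K.
The atmosphere warms the surface by 10.47 K.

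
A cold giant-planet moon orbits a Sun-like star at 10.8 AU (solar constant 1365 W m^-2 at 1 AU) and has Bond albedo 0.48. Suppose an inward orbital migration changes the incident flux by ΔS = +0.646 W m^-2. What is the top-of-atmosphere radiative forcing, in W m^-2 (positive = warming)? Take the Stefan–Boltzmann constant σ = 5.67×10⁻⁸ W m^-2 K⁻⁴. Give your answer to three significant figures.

0.0840 W m^-2

By the inverse-square law, S = 1365/10.8² = 11.70 W m^-2.
ΔF = Δ[S(1−α)]/4 = (1−0.48)·+0.646/4 = 0.08398 W m^-2.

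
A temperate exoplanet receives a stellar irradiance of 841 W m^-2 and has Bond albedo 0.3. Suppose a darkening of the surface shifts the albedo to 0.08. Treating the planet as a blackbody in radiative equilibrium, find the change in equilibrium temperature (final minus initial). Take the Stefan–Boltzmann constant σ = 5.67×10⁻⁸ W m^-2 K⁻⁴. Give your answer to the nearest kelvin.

With α = 0.3, T₁ = 225.7 K.
After:  T₂ = [841.0·0.92/(4σ)]^(1/4) = 241.7 K.
ΔT = T₂ − T₁ = 15.96 K.

16 K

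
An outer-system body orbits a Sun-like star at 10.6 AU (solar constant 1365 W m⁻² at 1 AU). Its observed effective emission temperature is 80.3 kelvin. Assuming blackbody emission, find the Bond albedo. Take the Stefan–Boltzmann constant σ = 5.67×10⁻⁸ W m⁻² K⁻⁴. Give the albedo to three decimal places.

By the inverse-square law, S = 1365/10.6² = 12.15 W m⁻².
Energy balance: S(1−α)/4 = σT⁴, so 1−α = 4σT⁴/S.
σT⁴ = 2.357 W m⁻², so 4σT⁴ = 9.430 W m⁻².
1−α = 9.430/12.15 = 0.7762, so α = 0.2238.

0.224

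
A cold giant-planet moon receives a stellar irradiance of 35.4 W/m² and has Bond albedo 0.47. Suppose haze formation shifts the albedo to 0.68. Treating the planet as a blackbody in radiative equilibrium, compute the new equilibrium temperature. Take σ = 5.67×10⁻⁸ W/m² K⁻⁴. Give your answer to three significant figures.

With the new albedo, S(1−α₂)/4 = 2.832 W/m², so T₂ = 84.07 K.

84.1 kelvin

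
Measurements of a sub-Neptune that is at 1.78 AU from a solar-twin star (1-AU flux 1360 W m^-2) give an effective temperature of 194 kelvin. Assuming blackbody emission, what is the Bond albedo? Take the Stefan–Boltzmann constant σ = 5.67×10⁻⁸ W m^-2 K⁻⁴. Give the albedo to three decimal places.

Irradiance scales as 1/d², so S = 1360 W m^-2 × (1/1.78)² = 429.2 W m^-2.
From σT⁴ = S(1−α)/4 we invert for α: 1−α = 4σT⁴/S.
4σT⁴ = 4·5.67×10⁻⁸·(194)⁴ = 321.3 W m^-2.
Hence α = 1 − 321.3/429.2 = 0.2516.

0.252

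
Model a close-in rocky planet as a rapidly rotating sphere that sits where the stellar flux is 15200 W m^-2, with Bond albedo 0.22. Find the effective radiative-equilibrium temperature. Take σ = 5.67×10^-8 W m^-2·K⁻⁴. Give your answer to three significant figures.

Averaging over the sphere, the absorbed flux is S(1−α)/4 = 2964 W m^-2.
Balancing against σT⁴: T = (2964/5.67×10⁻⁸)^(1/4) = 478.2 K.

478 K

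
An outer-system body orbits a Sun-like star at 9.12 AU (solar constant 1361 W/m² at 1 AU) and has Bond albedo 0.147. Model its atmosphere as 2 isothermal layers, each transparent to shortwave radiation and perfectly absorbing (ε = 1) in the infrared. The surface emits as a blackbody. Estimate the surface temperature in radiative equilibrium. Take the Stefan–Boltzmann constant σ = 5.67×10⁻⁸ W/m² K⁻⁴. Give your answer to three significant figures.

By the inverse-square law, S = 1361/9.12² = 16.36 W/m².
OLR = S(1−α)/4 = 3.489 W/m²; the top layer radiates at T_e = 88.57 K.
With N = 2 opaque layers, T_s = (N+1)^(1/4)·T_e = 3^(1/4)·88.57 = 116.6 K.

117 K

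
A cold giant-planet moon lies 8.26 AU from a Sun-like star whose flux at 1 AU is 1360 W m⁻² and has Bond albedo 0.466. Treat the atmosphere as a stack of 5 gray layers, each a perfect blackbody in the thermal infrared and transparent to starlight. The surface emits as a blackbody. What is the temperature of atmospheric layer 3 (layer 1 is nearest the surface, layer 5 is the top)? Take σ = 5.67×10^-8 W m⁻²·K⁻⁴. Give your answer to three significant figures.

Irradiance scales as 1/d², so S = 1360 W m⁻² × (1/8.26)² = 19.93 W m⁻².
The effective emission temperature is T_e = [S(1−α)/(4σ)]^¼ = 82.77 K.
In the N-layer model, layer k (counted from the surface) has T_k = (N+1−k)^(1/4)·T_e.
With k = 3: T_3 = (5+1−3)^¼·82.77 K = 108.9 K.

109 K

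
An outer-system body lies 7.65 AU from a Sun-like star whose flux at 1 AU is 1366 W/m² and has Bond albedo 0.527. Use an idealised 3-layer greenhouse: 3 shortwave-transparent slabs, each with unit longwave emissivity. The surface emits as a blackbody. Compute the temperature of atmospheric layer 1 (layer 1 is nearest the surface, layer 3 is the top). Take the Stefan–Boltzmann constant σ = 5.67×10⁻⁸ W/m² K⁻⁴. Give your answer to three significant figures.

110 K

Flux at the orbit: S = 1366/(7.65)² = 23.34 W/m².
Top-of-atmosphere balance: σT_e⁴ = S(1−α)/4 = 2.760 W/m² → T_e = 83.53 K.
The net upward flux σT_e⁴ is constant between every pair of levels, so T_k⁴ = (N+1−k)T_e⁴.
T_1 = (3)^(1/4)·83.53 = 109.9 K.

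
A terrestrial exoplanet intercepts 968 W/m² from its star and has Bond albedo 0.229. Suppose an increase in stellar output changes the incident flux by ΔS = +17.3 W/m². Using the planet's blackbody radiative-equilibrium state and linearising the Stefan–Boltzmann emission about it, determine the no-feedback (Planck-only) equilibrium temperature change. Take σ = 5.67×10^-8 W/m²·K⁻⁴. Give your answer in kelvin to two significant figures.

1.1 K

Reference equilibrium: T_e = [S(1−α)/(4σ)]^(1/4) = 239.5 K.
Only a fraction (1−α) is absorbed and it's spread over 4πR², so ΔF = (1−α)ΔS/4 = 3.335 W/m².
Planck response: λ_P = 4σT_e³ = 4·5.67×10⁻⁸·(239.5)³ = 3.116 W/m²/K.
Hence the no-feedback warming is ΔF/(4σT_e³) = 1.07 K.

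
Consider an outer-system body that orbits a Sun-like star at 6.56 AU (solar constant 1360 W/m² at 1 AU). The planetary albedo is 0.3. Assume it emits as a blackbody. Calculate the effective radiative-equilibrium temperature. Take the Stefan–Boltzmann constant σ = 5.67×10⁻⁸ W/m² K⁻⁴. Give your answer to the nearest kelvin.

99 K

By the inverse-square law, S = 1360/6.56² = 31.60 W/m².
Averaging over the sphere, the absorbed flux is S(1−α)/4 = 5.531 W/m².
In equilibrium σT⁴ equals this, so T = 99.38 K.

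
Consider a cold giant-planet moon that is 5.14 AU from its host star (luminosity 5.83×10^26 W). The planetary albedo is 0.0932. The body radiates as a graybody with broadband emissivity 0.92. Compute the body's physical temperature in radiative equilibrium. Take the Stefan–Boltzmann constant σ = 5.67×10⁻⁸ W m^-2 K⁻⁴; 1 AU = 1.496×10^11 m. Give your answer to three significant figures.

d = 5.14 × 1.496×10^11 m = 7.689×10^11 m.
S = L/(4πd²) = 78.46 W m^-2.
Absorbed flux (global mean): S(1−α)/4 = 78.46·0.907/4 = 17.79 W m^-2.
Equating to εσT⁴ with ε = 0.92: T = (17.79/0.92σ)^(1/4) = 135.9 K.

136 K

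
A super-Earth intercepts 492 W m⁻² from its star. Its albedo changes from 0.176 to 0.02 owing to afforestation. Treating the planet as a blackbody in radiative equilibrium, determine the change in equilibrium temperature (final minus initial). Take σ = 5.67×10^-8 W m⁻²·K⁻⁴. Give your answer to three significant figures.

9.11 K

With α = 0.176, T₁ = 205.6 K.
Final:   T₂ = [S(1−0.02)/(4σ)]^(1/4) = 214.7 K.
ΔT = T₂ − T₁ = 9.109 K.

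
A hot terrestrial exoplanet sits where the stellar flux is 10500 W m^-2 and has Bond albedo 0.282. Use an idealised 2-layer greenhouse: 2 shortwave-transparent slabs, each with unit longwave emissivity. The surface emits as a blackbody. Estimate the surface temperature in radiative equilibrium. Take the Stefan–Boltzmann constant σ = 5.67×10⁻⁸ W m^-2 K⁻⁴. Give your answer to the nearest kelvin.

OLR = S(1−α)/4 = 1885 W m^-2; the top layer radiates at T_e = 427.0 K.
Layer-by-layer balance gives σT_s⁴ = (N+1)σT_e⁴, so T_s = 3^¼·427.0 = 562.0 K.

562 K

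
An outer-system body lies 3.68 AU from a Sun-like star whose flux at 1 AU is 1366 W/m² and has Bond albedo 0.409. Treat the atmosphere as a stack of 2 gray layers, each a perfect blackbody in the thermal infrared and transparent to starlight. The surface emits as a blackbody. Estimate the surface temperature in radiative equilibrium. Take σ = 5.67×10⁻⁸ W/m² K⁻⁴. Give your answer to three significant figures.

168 K

Irradiance scales as 1/d², so S = 1366 W/m² × (1/3.68)² = 100.9 W/m².
OLR = S(1−α)/4 = 14.90 W/m²; the top layer radiates at T_e = 127.3 K.
Layer-by-layer balance gives σT_s⁴ = (N+1)σT_e⁴, so T_s = 3^¼·127.3 = 167.6 K.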